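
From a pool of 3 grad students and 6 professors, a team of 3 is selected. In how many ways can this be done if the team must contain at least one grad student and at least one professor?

63

Total 3-person selections from all 9: C(9,3) = 84.
Subtract selections that omit an entire group: no grad students → C(6,3) = 20; no professors → C(3,3) = 1.
Both groups omitted at once is impossible, so 84 − 21 = 63.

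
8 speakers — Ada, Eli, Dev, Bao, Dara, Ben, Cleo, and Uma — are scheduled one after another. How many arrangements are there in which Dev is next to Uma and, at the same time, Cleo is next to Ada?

Treat {Dev,Uma} as one block (2 orders) and {Cleo,Ada} as another (2 orders).
That leaves 6 units to arrange: 2 × 2 × 6! = 4 × 720 = 2880.

2880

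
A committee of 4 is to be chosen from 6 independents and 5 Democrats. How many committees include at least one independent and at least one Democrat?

310

Total 4-person selections from all 11: C(11,4) = 330.
Subtract selections that omit an entire group: no independents → C(5,4) = 5; no Democrats → C(6,4) = 15.
Both groups omitted at once is impossible, so 330 − 20 = 310.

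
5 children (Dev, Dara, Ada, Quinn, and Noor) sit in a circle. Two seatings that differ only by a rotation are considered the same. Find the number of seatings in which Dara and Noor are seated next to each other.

12

Glue Dara and Noor into a block (2 internal orders). Seating 4 units around a circle gives (3)! arrangements.
So 2 × (3)! = 2 × 6 = 12.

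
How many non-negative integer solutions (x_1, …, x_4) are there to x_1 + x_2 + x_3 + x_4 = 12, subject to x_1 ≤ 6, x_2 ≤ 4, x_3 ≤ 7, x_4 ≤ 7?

By stars and bars, unrestricted non-negative solutions to x_1+…+x_4 = 12 number C(12+3,3) = 455.
Subtract solutions that violate a single cap (substitute x_i' = x_i − (cap_i+1)): x_1 ≥ 7 gives C(8,3) = 56; x_2 ≥ 5 gives C(10,3) = 120; x_3 ≥ 8 gives C(7,3) = 35; x_4 ≥ 8 gives C(7,3) = 35. Together 246.
Add back pairs where two caps are both exceeded: 1 + 0 + 0 + 0 + 0 + 0 = 1.
By inclusion–exclusion the count is 455 − 246 + 1 = 210.

210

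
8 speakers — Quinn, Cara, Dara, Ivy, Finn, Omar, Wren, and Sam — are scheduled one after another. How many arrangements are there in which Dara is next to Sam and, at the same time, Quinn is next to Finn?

2880

Treat {Dara,Sam} as one block (2 orders) and {Quinn,Finn} as another (2 orders).
That leaves 6 units to arrange: 2 × 2 × 6! = 4 × 720 = 2880.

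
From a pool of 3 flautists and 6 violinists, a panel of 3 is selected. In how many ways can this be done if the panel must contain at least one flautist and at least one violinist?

Unrestricted: C(9,3) = 84 ways to pick any 3 of the 9.
Subtract selections that omit an entire group: no flautists → C(6,3) = 20; no violinists → C(3,3) = 1.
Both groups omitted at once is impossible, so 84 − 21 = 63.

63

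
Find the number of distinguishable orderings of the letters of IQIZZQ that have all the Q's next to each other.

30

Treat the 2 copies of Q as a single block. The multiset to arrange is then {QQ, I, I, Z, Z}, 5 items in all.
That gives (5)!/(2!·2!) = 30 arrangements.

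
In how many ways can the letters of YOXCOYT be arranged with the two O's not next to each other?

Total arrangements of YOXCOYT: 7!/(2!·2!) = 1260.
If the two O's are adjacent, glue them into one block, leaving 6 items to arrange: (6)!/(2!) = 360 ways.
Subtracting, 1260 − 360 = 900 arrangements keep the O's apart.

900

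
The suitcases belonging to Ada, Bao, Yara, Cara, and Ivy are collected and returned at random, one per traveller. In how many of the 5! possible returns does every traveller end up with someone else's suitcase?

Count assignments avoiding every fixed point. For any j of the 5 travellers fixed to their own suitcase, the other 5−j can be arranged in (5−j)! ways.
By inclusion–exclusion this is Σ_{j=0}^{5} (−1)^j C(5,j)·(5−j)!.
Computing: 120 − 120 + 60 − 20 + 5 − 1 = 44.

44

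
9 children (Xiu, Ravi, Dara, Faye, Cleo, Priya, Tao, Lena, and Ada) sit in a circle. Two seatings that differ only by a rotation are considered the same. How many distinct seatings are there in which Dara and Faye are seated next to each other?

10080

Glue Dara and Faye into a block (2 internal orders). Seating 8 units around a circle gives (7)! arrangements.
So 2 × (7)! = 2 × 5040 = 10080.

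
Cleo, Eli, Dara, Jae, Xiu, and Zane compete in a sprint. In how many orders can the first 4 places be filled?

There are 6 choices for 1st place, 5 for 2nd, and so on down to 3 for position 4.
That gives 6 × 5 × 4 × 3 = 360.

360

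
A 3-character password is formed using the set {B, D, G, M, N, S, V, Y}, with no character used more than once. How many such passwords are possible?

336

This is a permutation of 3 out of 8: P(8,3) = 8!/5!.
That product is 8 × 7 × 6 = 336.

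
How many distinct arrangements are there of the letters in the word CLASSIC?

CLASSIC has 7 letters with C appearing twice and S appearing twice.
The number of distinct arrangements is 7!/(2!·2!) = 5040/4 = 1260.

1260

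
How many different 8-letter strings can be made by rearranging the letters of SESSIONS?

Letter multiplicities in SESSIONS: E×1, I×1, N×1, O×1, S×4.
Dividing 8! = 40320 by 4! = 24 for the repeated letters gives 1680.

1680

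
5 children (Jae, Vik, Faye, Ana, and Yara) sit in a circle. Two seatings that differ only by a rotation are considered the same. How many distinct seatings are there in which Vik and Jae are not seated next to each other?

Without the restriction there are (4)! = 24 seatings.
Those with Vik next to Jae: fuse the pair into one unit and seat 4 units around a circle — 2·(3)! = 12.
Subtracting, 24 − 12 = 12.

12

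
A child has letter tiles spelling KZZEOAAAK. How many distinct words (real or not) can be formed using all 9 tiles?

KZZEOAAAK has 9 letters with A appearing 3 times, K appearing twice, and Z appearing twice.
So there are 9! / (3!·2!·2!) = 15120 distinguishable arrangements.

15120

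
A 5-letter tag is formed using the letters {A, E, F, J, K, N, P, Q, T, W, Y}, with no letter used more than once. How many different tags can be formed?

55440

This is a permutation of 5 out of 11: P(11,5) = 11!/6!.
11 × 10 × 9 × 8 × 7 = 55440.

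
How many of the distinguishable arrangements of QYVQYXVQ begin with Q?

With the first slot taken by Q, it remains to arrange the other 7 letters (YVQYXVQ).
Those 7 letters have Q appearing twice, V appearing twice, and Y appearing twice, giving (7)!/(2!·2!·2!) = 630.

630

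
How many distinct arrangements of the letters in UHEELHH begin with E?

120

With the first slot taken by E, it remains to arrange the other 6 letters (UHELHH).
Those 6 letters have H appearing 3 times, giving (6)!/(3!) = 120.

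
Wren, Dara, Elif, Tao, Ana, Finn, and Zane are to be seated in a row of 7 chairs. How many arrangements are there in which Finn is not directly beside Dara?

3600

Of the 7! = 5040 arrangements, those with Finn and Dara adjacent number 2 × 6! = 1440 (treat the pair as a block with 2 internal orders).
Complementary counting: 5040 − 1440 = 3600.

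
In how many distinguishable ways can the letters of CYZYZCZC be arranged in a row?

560

Letter multiplicities in CYZYZCZC: C×3, Y×2, Z×3.
Dividing 8! = 40320 by 3!·3!·2! = 72 for the repeated letters gives 560.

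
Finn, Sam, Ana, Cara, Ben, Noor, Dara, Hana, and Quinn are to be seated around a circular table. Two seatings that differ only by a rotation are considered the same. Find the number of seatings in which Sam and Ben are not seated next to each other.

30240

All circular seatings of 9 people number (8)! = 40320.
Seatings with Sam beside Ben: treat them as a block with 2 internal orders, giving 2 × (7)! = 10080.
Subtracting, 40320 − 10080 = 30240.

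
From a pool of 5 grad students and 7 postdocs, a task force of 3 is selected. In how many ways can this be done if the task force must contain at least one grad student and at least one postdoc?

175

With no constraint there are C(12,3) = 220 possible selections.
Subtract selections that omit an entire group: no grad students → C(7,3) = 35; no postdocs → C(5,3) = 10.
Both groups omitted at once is impossible, so 220 − 45 = 175.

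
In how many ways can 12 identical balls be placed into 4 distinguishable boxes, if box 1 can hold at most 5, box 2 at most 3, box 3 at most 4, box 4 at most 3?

20

Ignoring the caps, the number of non-negative solutions to x_1+…+x_4 = 12 is C(15,3) = 455.
Subtract solutions that violate a single cap (substitute x_i' = x_i − (cap_i+1)): x_1 ≥ 6 gives C(9,3) = 84; x_2 ≥ 4 gives C(11,3) = 165; x_3 ≥ 5 gives C(10,3) = 120; x_4 ≥ 4 gives C(11,3) = 165. Together 534.
Add back pairs where two caps are both exceeded: 10 + 4 + 10 + 20 + 35 + 20 = 99.
By inclusion–exclusion the count is 455 − 534 + 99 = 20.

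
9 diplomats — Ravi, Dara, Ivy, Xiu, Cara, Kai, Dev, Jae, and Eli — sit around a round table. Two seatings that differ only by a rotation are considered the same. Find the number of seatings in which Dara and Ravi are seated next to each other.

10080

Treat {Dara, Ravi} as one unit (2 internal orders) and seat the resulting 8 units around the table: (7)! circular arrangements.
So 2 × (7)! = 2 × 5040 = 10080.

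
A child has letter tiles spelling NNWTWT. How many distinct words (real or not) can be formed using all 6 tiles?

Letter multiplicities in NNWTWT: N×2, T×2, W×2.
Dividing 6! = 720 by 2!·2!·2! = 8 for the repeated letters gives 90.

90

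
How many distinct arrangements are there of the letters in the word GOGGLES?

GOGGLES has 7 letters with G appearing 3 times.
The number of distinct arrangements is 7!/(3!) = 5040/6 = 840.

840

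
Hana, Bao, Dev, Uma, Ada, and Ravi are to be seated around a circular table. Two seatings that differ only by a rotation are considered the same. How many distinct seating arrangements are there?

120

Fix one person's seat to break rotational symmetry; the remaining 5 people can be arranged in (5)! = 120 ways.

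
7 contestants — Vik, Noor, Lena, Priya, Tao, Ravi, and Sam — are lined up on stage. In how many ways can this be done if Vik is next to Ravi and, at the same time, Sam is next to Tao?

Treat {Vik,Ravi} as one block (2 orders) and {Sam,Tao} as another (2 orders).
That leaves 5 units to arrange: 2 × 2 × 5! = 4 × 120 = 480.

480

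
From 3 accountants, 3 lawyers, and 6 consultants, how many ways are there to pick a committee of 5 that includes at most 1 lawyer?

504

Split by how many lawyers are chosen (0 through 1).
Sum: C(3,0)·C(9,5) + C(3,1)·C(9,4) = 126 + 378 = 504.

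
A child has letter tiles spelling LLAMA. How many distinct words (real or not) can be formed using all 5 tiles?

30

LLAMA has 5 letters with A appearing twice and L appearing twice.
The number of distinct arrangements is 5!/(2!·2!) = 120/4 = 30.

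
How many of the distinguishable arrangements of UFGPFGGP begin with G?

630

Fix G in the first position and arrange the remaining 7 letters.
Those 7 letters have F appearing twice, G appearing twice, and P appearing twice, giving (7)!/(2!·2!·2!) = 630.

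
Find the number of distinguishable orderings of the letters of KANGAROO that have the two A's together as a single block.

2520

Treat the 2 copies of A as a single block. The multiset to arrange is then {AA, G, K, N, O, O, R}, 7 items in all.
That gives (7)!/(2!) = 2520 arrangements.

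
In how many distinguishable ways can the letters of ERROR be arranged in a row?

20

ERROR has 5 letters with R appearing 3 times.
Dividing 5! = 120 by 3! = 6 for the repeated letters gives 20.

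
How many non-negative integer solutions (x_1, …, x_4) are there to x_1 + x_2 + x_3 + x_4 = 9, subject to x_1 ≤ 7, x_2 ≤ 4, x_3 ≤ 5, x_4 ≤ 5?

141

By stars and bars, unrestricted non-negative solutions to x_1+…+x_4 = 9 number C(9+3,3) = 220.
Subtract solutions that violate a single cap (substitute x_i' = x_i − (cap_i+1)): x_1 ≥ 8 gives C(4,3) = 4; x_2 ≥ 5 gives C(7,3) = 35; x_3 ≥ 6 gives C(6,3) = 20; x_4 ≥ 6 gives C(6,3) = 20. Together 79.
No two caps can be exceeded simultaneously, so the pair terms are all 0.
By inclusion–exclusion the count is 220 − 79 + 0 = 141.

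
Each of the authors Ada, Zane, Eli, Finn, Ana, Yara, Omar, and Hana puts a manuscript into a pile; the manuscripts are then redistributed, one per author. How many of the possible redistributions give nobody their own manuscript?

14833

Count assignments avoiding every fixed point. For any j of the 8 authors fixed to their own manuscript, the other 8−j can be arranged in (8−j)! ways.
By inclusion–exclusion this is Σ_{j=0}^{8} (−1)^j C(8,j)·(8−j)!.
Computing: 40320 − 40320 + 20160 − 6720 + 1680 − 336 + 56 − 8 + 1 = 14833.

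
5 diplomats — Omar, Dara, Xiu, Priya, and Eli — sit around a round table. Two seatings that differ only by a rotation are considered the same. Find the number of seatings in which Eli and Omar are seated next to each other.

12

Treat {Eli, Omar} as one unit (2 internal orders) and seat the resulting 4 units around the table: (3)! circular arrangements.
So 2 × (3)! = 2 × 6 = 12.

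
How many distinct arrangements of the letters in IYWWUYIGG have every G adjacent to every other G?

Treat the 2 copies of G as a single block. The multiset to arrange is then {GG, I, I, U, W, W, Y, Y}, 8 items in all.
That gives (8)!/(2!·2!·2!) = 5040 arrangements.

5040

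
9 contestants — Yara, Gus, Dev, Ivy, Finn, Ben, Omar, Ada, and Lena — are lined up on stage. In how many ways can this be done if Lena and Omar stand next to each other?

80640

Treat {Lena, Omar} as a single unit. There are 8 units to order, and the pair itself can be ordered 2 ways.
That gives 2 × 8! = 2 × 40320 = 80640.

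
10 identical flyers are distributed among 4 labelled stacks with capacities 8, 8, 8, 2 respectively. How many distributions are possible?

Ignoring the caps, the number of non-negative solutions to x_1+…+x_4 = 10 is C(13,3) = 286.
Subtract solutions that violate a single cap (substitute x_i' = x_i − (cap_i+1)): x_1 ≥ 9 gives C(4,3) = 4; x_2 ≥ 9 gives C(4,3) = 4; x_3 ≥ 9 gives C(4,3) = 4; x_4 ≥ 3 gives C(10,3) = 120. Together 132.
No two caps can be exceeded simultaneously, so the pair terms are all 0.
By inclusion–exclusion the count is 286 − 132 + 0 = 154.

154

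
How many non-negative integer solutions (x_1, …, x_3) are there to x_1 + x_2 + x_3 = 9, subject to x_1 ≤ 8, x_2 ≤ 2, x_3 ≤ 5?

17

By stars and bars, unrestricted non-negative solutions to x_1+…+x_3 = 9 number C(9+2,2) = 55.
Subtract solutions that violate a single cap (substitute x_i' = x_i − (cap_i+1)): x_1 ≥ 9 gives C(2,2) = 1; x_2 ≥ 3 gives C(8,2) = 28; x_3 ≥ 6 gives C(5,2) = 10. Together 39.
Add back pairs where two caps are both exceeded: 0 + 0 + 1 = 1.
By inclusion–exclusion the count is 55 − 39 + 1 = 17.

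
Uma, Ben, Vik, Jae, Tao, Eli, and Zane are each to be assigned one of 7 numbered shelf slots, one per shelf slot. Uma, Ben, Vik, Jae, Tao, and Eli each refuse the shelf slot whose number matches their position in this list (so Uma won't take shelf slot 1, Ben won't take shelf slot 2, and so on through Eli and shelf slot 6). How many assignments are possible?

Let Aᵢ (for 1 ≤ i ≤ 6) be the placements that put person i in their forbidden shelf slot. Any j of these fix j positions, leaving (7−j)! ways to fill the rest, and there are C(6,j) ways to pick which j.
By inclusion–exclusion, the number of valid placements is Σ_{j=0}^{6} (−1)^j C(6,j)·(7−j)!.
Computing: 5040 − 4320 + 1800 − 480 + 90 − 12 + 1 = 2119.

2119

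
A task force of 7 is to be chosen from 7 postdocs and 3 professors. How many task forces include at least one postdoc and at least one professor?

Unrestricted: C(10,7) = 120 ways to pick any 7 of the 10.
Selections missing a whole group: no postdocs → C(3,7) = 0; no professors → C(7,7) = 1.
Both groups omitted at once is impossible, so 120 − 1 = 119.

119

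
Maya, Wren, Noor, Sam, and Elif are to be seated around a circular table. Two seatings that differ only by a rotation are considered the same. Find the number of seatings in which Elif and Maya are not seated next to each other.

Without the restriction there are (4)! = 24 seatings.
Those with Elif next to Maya: fuse the pair into one unit and seat 4 units around a circle — 2·(3)! = 12.
Subtracting, 24 − 12 = 12.

12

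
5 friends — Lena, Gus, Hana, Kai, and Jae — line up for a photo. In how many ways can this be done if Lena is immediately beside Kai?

48

Glue Lena and Kai into one block (2 internal orders), leaving 4 units to arrange in a row.
So the count is 2·(4)! = 48.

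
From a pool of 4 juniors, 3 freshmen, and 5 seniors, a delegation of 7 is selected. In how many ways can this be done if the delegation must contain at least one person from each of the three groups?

747

Total 7-person selections from all 12: C(12,7) = 792.
Subtract selections that omit an entire group: no juniors → C(8,7) = 8; no freshmen → C(9,7) = 36; no seniors → C(7,7) = 1.
Add back selections omitting two groups (i.e. drawn from a single group): C(4,7) + C(3,7) + C(5,7) = 0.
By inclusion–exclusion: 792 − 45 + 0 = 747.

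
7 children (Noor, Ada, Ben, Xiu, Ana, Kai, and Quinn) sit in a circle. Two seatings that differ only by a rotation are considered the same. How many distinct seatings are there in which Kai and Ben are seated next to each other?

Glue Kai and Ben into a block (2 internal orders). Seating 6 units around a circle gives (5)! arrangements.
So 2 × (5)! = 2 × 120 = 240.

240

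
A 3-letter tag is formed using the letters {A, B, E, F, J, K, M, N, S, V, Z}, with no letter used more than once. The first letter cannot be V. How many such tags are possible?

900

The first letter has 11−1 = 10 choices (anything except V).
The remaining 2 letters are filled from the other 10 symbols without repetition: 10 × 9 = 90.
Total: 10 × 90 = 900.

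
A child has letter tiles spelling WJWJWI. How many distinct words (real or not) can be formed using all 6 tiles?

Letter multiplicities in WJWJWI: I×1, J×2, W×3.
Dividing 6! = 720 by 3!·2! = 12 for the repeated letters gives 60.

60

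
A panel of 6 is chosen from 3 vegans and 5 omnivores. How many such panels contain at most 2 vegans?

18

Split by how many vegans are chosen (0 through 2).
Sum: C(3,0)·C(5,6) + C(3,1)·C(5,5) + C(3,2)·C(5,4) = 0 + 3 + 15 = 18.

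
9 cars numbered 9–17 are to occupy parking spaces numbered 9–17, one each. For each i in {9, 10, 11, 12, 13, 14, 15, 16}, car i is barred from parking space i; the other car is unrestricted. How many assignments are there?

148329

Let Aᵢ (for 9 ≤ i ≤ 16) be the placements that put car i in its forbidden parking space. Any j of these fix j positions, leaving (9−j)! ways to fill the rest, and there are C(8,j) ways to pick which j.
By inclusion–exclusion, the number of valid placements is Σ_{j=0}^{8} (−1)^j C(8,j)·(9−j)!.
Computing: 362880 − 322560 + 141120 − 40320 + 8400 − 1344 + 168 − 16 + 1 = 148329.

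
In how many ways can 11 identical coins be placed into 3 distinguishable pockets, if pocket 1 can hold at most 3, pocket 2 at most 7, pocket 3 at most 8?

Without the upper bounds there are C(13,2) = 78 ways to split 11 among 3 pockets.
Subtract solutions that violate a single cap (substitute x_i' = x_i − (cap_i+1)): x_1 ≥ 4 gives C(9,2) = 36; x_2 ≥ 8 gives C(5,2) = 10; x_3 ≥ 9 gives C(4,2) = 6. Together 52.
No two caps can be exceeded simultaneously, so the pair terms are all 0.
By inclusion–exclusion the count is 78 − 52 + 0 = 26.

26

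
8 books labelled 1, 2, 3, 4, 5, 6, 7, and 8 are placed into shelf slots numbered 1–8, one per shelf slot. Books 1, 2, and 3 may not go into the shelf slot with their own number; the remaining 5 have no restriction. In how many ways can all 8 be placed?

27240

Let Aᵢ (for i ∈ {1, 2, 3}) be the placements that put book i in its forbidden shelf slot. Any j of these fix j positions, leaving (8−j)! ways to fill the rest, and there are C(3,j) ways to pick which j.
By inclusion–exclusion, the number of valid placements is Σ_{j=0}^{3} (−1)^j C(3,j)·(8−j)!.
Computing: 40320 − 15120 + 2160 − 120 = 27240.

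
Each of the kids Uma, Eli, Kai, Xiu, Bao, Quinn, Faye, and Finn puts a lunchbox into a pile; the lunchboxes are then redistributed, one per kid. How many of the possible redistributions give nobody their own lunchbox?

14833

Let Aᵢ be the assignments in which kid i gets their own lunchbox. We want the size of the complement of A₁∪…∪A_8.
By inclusion–exclusion this is Σ_{j=0}^{8} (−1)^j C(8,j)·(8−j)!.
Computing: 40320 − 40320 + 20160 − 6720 + 1680 − 336 + 56 − 8 + 1 = 14833.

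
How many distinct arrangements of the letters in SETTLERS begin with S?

1260

Fix S in the first position and arrange the remaining 7 letters.
Those 7 letters have E appearing twice and T appearing twice, giving (7)!/(2!·2!) = 1260.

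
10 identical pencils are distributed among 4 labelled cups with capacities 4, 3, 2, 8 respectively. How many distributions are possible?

56

Ignoring the caps, the number of non-negative solutions to x_1+…+x_4 = 10 is C(13,3) = 286.
Subtract solutions that violate a single cap (substitute x_i' = x_i − (cap_i+1)): x_1 ≥ 5 gives C(8,3) = 56; x_2 ≥ 4 gives C(9,3) = 84; x_3 ≥ 3 gives C(10,3) = 120; x_4 ≥ 9 gives C(4,3) = 4. Together 264.
Add back pairs where two caps are both exceeded: 4 + 10 + 0 + 20 + 0 + 0 = 34.
By inclusion–exclusion the count is 286 − 264 + 34 = 56.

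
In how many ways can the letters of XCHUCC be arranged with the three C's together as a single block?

24

Treat the 3 copies of C as a single block. The multiset to arrange is then {CCC, H, U, X}, 4 items in all.
All 4 items are distinct, so there are (4)! = 24 arrangements.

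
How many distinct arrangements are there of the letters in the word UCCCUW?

60

UCCCUW has 6 letters with C appearing 3 times and U appearing twice.
Dividing 6! = 720 by 3!·2! = 12 for the repeated letters gives 60.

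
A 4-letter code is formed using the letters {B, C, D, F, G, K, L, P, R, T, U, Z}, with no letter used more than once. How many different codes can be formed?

With no repetition, fill the 4 letters in order: 12 choices, then 11, down to 9.
That product is 12 × 11 × 10 × 9 = 11880.

11880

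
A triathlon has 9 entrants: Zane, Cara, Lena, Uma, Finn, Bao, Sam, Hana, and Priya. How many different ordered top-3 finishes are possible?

504

This is an ordered selection of 3 from 9: P(9,3).
That gives 9 × 8 × 7 = 504.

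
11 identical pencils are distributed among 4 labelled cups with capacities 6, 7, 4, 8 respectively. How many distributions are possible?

Without the upper bounds there are C(14,3) = 364 ways to split 11 among 4 cups.
Subtract solutions that violate a single cap (substitute x_i' = x_i − (cap_i+1)): x_1 ≥ 7 gives C(7,3) = 35; x_2 ≥ 8 gives C(6,3) = 20; x_3 ≥ 5 gives C(9,3) = 84; x_4 ≥ 9 gives C(5,3) = 10. Together 149.
No two caps can be exceeded simultaneously, so the pair terms are all 0.
By inclusion–exclusion the count is 364 − 149 + 0 = 215.

215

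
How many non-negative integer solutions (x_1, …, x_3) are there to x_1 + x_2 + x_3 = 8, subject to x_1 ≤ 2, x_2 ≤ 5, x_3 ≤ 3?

Without the upper bounds there are C(10,2) = 45 ways to split 8 among 3 variables.
Subtract solutions that violate a single cap (substitute x_i' = x_i − (cap_i+1)): x_1 ≥ 3 gives C(7,2) = 21; x_2 ≥ 6 gives C(4,2) = 6; x_3 ≥ 4 gives C(6,2) = 15. Together 42.
Add back pairs where two caps are both exceeded: 0 + 3 + 0 = 3.
By inclusion–exclusion the count is 45 − 42 + 3 = 6.

6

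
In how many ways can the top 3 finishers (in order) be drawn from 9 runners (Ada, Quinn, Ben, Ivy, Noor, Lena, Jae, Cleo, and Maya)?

This is an ordered selection of 3 from 9: P(9,3).
That gives 9 × 8 × 7 = 504.

504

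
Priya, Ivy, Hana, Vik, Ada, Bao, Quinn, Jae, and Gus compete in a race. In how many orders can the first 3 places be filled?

504

There are 9 choices for 1st place, 8 for 2nd, and 7 for 3rd.
That gives 9 × 8 × 7 = 504.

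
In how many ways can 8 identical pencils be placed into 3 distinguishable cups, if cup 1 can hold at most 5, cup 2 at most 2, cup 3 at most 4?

Ignoring the caps, the number of non-negative solutions to x_1+…+x_3 = 8 is C(10,2) = 45.
Subtract solutions that violate a single cap (substitute x_i' = x_i − (cap_i+1)): x_1 ≥ 6 gives C(4,2) = 6; x_2 ≥ 3 gives C(7,2) = 21; x_3 ≥ 5 gives C(5,2) = 10. Together 37.
Add back pairs where two caps are both exceeded: 0 + 0 + 1 = 1.
By inclusion–exclusion the count is 45 − 37 + 1 = 9.

9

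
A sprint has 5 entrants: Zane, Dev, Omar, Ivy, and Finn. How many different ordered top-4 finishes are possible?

This is an ordered selection of 4 from 5: P(5,4).
That gives 5 × 4 × 3 × 2 = 120.

120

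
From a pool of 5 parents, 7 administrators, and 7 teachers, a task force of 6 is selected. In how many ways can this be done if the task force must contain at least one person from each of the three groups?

Total 6-person selections from all 19: C(19,6) = 27132.
Selections missing a whole group: no parents → C(14,6) = 3003; no administrators → C(12,6) = 924; no teachers → C(12,6) = 924.
Add back selections omitting two groups (i.e. drawn from a single group): C(5,6) + C(7,6) + C(7,6) = 14.
By inclusion–exclusion: 27132 − 4851 + 14 = 22295.

22295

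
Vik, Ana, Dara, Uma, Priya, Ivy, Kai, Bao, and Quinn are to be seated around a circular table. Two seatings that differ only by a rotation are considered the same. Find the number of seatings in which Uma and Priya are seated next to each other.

10080

Glue Uma and Priya into a block (2 internal orders). Seating 8 units around a circle gives (7)! arrangements.
So 2 × (7)! = 2 × 5040 = 10080.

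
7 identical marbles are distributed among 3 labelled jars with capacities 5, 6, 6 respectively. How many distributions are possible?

31

Without the upper bounds there are C(9,2) = 36 ways to split 7 among 3 jars.
Subtract solutions that violate a single cap (substitute x_i' = x_i − (cap_i+1)): x_1 ≥ 6 gives C(3,2) = 3; x_2 ≥ 7 gives C(2,2) = 1; x_3 ≥ 7 gives C(2,2) = 1. Together 5.
No two caps can be exceeded simultaneously, so the pair terms are all 0.
By inclusion–exclusion the count is 36 − 5 + 0 = 31.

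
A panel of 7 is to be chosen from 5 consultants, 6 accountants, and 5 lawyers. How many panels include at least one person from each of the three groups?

10660

Unrestricted: C(16,7) = 11440 ways to pick any 7 of the 16.
Subtract selections that omit an entire group: no consultants → C(11,7) = 330; no accountants → C(10,7) = 120; no lawyers → C(11,7) = 330.
Add back selections omitting two groups (i.e. drawn from a single group): C(5,7) + C(6,7) + C(5,7) = 0.
By inclusion–exclusion: 11440 − 780 + 0 = 10660.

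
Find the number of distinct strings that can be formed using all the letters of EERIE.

The 5 letters of EERIE have repeats: E appearing 3 times.
So there are 5! / (3!) = 20 distinguishable arrangements.

20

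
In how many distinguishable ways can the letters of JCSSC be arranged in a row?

30

Letter multiplicities in JCSSC: C×2, J×1, S×2.
The number of distinct arrangements is 5!/(2!·2!) = 120/4 = 30.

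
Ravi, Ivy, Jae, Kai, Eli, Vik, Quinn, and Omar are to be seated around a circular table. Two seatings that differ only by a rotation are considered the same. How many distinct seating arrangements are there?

5040

Seat Ravi anywhere (absorbing the rotational symmetry), then permute the other 7: (7)! = 5040.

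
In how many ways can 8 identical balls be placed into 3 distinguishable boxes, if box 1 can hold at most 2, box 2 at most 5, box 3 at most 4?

By stars and bars, unrestricted non-negative solutions to x_1+…+x_3 = 8 number C(8+2,2) = 45.
Subtract solutions that violate a single cap (substitute x_i' = x_i − (cap_i+1)): x_1 ≥ 3 gives C(7,2) = 21; x_2 ≥ 6 gives C(4,2) = 6; x_3 ≥ 5 gives C(5,2) = 10. Together 37.
Add back pairs where two caps are both exceeded: 0 + 1 + 0 = 1.
By inclusion–exclusion the count is 45 − 37 + 1 = 9.

9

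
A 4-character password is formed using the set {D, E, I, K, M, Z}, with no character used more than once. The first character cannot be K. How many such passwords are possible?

300

The first character has 6−1 = 5 choices (anything except K).
The remaining 3 characters are filled from the other 5 symbols without repetition: 5 × 4 × 3 = 60.
Total: 5 × 60 = 300.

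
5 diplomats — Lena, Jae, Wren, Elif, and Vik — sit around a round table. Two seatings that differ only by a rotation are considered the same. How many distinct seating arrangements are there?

Seat Lena anywhere (absorbing the rotational symmetry), then permute the other 4: (4)! = 24.

24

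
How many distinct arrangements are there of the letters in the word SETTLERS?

5040

The 8 letters of SETTLERS have repeats: E appearing twice, S appearing twice, and T appearing twice.
The number of distinct arrangements is 8!/(2!·2!·2!) = 40320/8 = 5040.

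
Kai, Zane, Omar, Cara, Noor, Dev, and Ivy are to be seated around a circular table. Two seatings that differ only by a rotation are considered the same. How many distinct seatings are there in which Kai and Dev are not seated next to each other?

480

Without the restriction there are (6)! = 720 seatings.
Seatings with Kai beside Dev: treat them as a block with 2 internal orders, giving 2 × (5)! = 240.
Subtracting, 720 − 240 = 480.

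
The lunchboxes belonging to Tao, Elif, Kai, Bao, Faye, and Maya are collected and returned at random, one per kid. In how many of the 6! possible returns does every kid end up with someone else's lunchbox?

Let Aᵢ be the assignments in which kid i gets their own lunchbox. We want the size of the complement of A₁∪…∪A_6.
By inclusion–exclusion this is Σ_{j=0}^{6} (−1)^j C(6,j)·(6−j)!.
Computing: 720 − 720 + 360 − 120 + 30 − 6 + 1 = 265.

265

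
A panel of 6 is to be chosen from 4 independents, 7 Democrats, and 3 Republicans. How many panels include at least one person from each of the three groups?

With no constraint there are C(14,6) = 3003 possible selections.
Selections missing a whole group: no independents → C(10,6) = 210; no Democrats → C(7,6) = 7; no Republicans → C(11,6) = 462.
Add back selections omitting two groups (i.e. drawn from a single group): C(4,6) + C(7,6) + C(3,6) = 7.
By inclusion–exclusion: 3003 − 679 + 7 = 2331.

2331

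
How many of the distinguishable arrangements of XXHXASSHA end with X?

2520

Fix X in the last position and arrange the remaining 8 letters.
Those 8 letters have A appearing twice, H appearing twice, S appearing twice, and X appearing twice, giving (8)!/(2!·2!·2!·2!) = 2520.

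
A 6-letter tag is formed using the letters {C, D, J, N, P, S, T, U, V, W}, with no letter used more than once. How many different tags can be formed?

151200

This is a permutation of 6 out of 10: P(10,6) = 10!/4!.
That product is 10 × 9 × 8 × 7 × 6 × 5 = 151200.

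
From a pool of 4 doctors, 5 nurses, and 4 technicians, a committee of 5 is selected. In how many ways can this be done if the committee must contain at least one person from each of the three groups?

Total 5-person selections from all 13: C(13,5) = 1287.
Subtract selections that omit an entire group: no doctors → C(9,5) = 126; no nurses → C(8,5) = 56; no technicians → C(9,5) = 126.
Add back selections omitting two groups (i.e. drawn from a single group): C(4,5) + C(5,5) + C(4,5) = 1.
By inclusion–exclusion: 1287 − 308 + 1 = 980.

980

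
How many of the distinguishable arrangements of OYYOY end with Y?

6

Fix Y in the last position and arrange the remaining 4 letters.
Those 4 letters have O appearing twice and Y appearing twice, giving (4)!/(2!·2!) = 6.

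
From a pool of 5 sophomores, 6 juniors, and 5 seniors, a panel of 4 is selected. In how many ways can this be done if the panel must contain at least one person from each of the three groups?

975

Total 4-person selections from all 16: C(16,4) = 1820.
Selections missing a whole group: no sophomores → C(11,4) = 330; no juniors → C(10,4) = 210; no seniors → C(11,4) = 330.
Add back selections omitting two groups (i.e. drawn from a single group): C(5,4) + C(6,4) + C(5,4) = 25.
By inclusion–exclusion: 1820 − 870 + 25 = 975.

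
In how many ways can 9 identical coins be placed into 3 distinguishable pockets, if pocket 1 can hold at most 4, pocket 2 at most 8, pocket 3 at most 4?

24

Ignoring the caps, the number of non-negative solutions to x_1+…+x_3 = 9 is C(11,2) = 55.
Subtract solutions that violate a single cap (substitute x_i' = x_i − (cap_i+1)): x_1 ≥ 5 gives C(6,2) = 15; x_2 ≥ 9 gives C(2,2) = 1; x_3 ≥ 5 gives C(6,2) = 15. Together 31.
No two caps can be exceeded simultaneously, so the pair terms are all 0.
By inclusion–exclusion the count is 55 − 31 + 0 = 24.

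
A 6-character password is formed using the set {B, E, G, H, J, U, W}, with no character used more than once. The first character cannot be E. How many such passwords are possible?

4320

The first character has 7−1 = 6 choices (anything except E).
The remaining 5 characters are filled from the other 6 symbols without repetition: 6 × 5 × 4 × 3 × 2 = 720.
Total: 6 × 720 = 4320.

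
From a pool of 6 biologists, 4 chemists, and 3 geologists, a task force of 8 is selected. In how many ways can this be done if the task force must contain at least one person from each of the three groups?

1233

With no constraint there are C(13,8) = 1287 possible selections.
Subtract selections that omit an entire group: no biologists → C(7,8) = 0; no chemists → C(9,8) = 9; no geologists → C(10,8) = 45.
Add back selections omitting two groups (i.e. drawn from a single group): C(6,8) + C(4,8) + C(3,8) = 0.
By inclusion–exclusion: 1287 − 54 + 0 = 1233.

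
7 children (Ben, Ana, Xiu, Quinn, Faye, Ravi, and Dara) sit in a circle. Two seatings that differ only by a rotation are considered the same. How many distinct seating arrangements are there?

Seat Ben anywhere (absorbing the rotational symmetry), then permute the other 6: (6)! = 720.

720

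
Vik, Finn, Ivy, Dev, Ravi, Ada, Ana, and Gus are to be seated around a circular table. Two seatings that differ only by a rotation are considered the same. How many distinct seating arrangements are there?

5040

Seat Vik anywhere (absorbing the rotational symmetry), then permute the other 7: (7)! = 5040.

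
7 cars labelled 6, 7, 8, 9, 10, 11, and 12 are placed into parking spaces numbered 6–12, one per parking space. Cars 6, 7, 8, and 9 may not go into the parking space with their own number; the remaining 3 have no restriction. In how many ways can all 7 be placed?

Let Aᵢ (for 6 ≤ i ≤ 9) be the placements that put car i in its forbidden parking space. Any j of these fix j positions, leaving (7−j)! ways to fill the rest, and there are C(4,j) ways to pick which j.
By inclusion–exclusion, the number of valid placements is Σ_{j=0}^{4} (−1)^j C(4,j)·(7−j)!.
Computing: 5040 − 2880 + 720 − 96 + 6 = 2790.

2790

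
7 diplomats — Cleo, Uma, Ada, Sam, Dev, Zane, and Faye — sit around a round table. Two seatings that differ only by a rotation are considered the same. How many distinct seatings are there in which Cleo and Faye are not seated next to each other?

All circular seatings of 7 people number (6)! = 720.
Those with Cleo next to Faye: fuse the pair into one unit and seat 6 units around a circle — 2·(5)! = 240.
Subtracting, 720 − 240 = 480.

480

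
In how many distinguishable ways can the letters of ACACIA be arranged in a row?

60

The 6 letters of ACACIA have repeats: A appearing 3 times and C appearing twice.
The number of distinct arrangements is 6!/(3!·2!) = 720/12 = 60.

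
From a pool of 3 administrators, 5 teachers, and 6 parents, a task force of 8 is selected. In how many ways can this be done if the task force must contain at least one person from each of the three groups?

Total 8-person selections from all 14: C(14,8) = 3003.
Subtract selections that omit an entire group: no administrators → C(11,8) = 165; no teachers → C(9,8) = 9; no parents → C(8,8) = 1.
Add back selections omitting two groups (i.e. drawn from a single group): C(3,8) + C(5,8) + C(6,8) = 0.
By inclusion–exclusion: 3003 − 175 + 0 = 2828.

2828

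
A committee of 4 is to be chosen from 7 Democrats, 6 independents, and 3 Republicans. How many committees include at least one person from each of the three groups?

With no constraint there are C(16,4) = 1820 possible selections.
Selections missing a whole group: no Democrats → C(9,4) = 126; no independents → C(10,4) = 210; no Republicans → C(13,4) = 715.
Add back selections omitting two groups (i.e. drawn from a single group): C(7,4) + C(6,4) + C(3,4) = 50.
By inclusion–exclusion: 1820 − 1051 + 50 = 819.

819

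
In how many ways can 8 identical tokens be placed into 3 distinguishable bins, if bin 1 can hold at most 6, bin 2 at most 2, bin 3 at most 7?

20

Without the upper bounds there are C(10,2) = 45 ways to split 8 among 3 bins.
Subtract solutions that violate a single cap (substitute x_i' = x_i − (cap_i+1)): x_1 ≥ 7 gives C(3,2) = 3; x_2 ≥ 3 gives C(7,2) = 21; x_3 ≥ 8 gives C(2,2) = 1. Together 25.
No two caps can be exceeded simultaneously, so the pair terms are all 0.
By inclusion–exclusion the count is 45 − 25 + 0 = 20.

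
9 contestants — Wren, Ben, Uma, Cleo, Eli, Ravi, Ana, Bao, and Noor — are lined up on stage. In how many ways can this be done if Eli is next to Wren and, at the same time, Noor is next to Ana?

20160

Treat {Eli,Wren} as one block (2 orders) and {Noor,Ana} as another (2 orders).
That leaves 7 units to arrange: 2 × 2 × 7! = 4 × 5040 = 20160.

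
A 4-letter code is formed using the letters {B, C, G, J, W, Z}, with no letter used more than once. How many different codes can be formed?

360

Choose and order 4 of the 6 symbols: the first letter has 6 options, the next 5, then 4, 3.
6 × 5 × 4 × 3 = 360.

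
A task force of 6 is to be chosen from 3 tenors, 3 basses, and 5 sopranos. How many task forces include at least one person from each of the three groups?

405

Total 6-person selections from all 11: C(11,6) = 462.
Selections missing a whole group: no tenors → C(8,6) = 28; no basses → C(8,6) = 28; no sopranos → C(6,6) = 1.
Add back selections omitting two groups (i.e. drawn from a single group): C(3,6) + C(3,6) + C(5,6) = 0.
By inclusion–exclusion: 462 − 57 + 0 = 405.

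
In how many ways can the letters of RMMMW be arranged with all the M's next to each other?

Treat the 3 copies of M as a single block. The multiset to arrange is then {MMM, R, W}, 3 items in all.
All 3 items are distinct, so there are (3)! = 6 arrangements.

6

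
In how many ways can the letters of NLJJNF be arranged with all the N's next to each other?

60

Treat the 2 copies of N as a single block. The multiset to arrange is then {NN, F, J, J, L}, 5 items in all.
That gives (5)!/(2!) = 60 arrangements.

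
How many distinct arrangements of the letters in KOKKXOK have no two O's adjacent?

75

Total arrangements of KOKKXOK: 7!/(4!·2!) = 105.
If the two O's are adjacent, glue them into one block, leaving 6 items to arrange: (6)!/(4!) = 30 ways.
Hence 105 − 30 = 75.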